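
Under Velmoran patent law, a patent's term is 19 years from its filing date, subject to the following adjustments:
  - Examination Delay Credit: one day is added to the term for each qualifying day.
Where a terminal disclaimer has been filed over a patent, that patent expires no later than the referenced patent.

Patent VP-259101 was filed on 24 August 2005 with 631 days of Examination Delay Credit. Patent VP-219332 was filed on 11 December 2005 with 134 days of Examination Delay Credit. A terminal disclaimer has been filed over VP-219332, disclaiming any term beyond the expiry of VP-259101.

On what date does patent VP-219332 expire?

Natural term of VP-219332:
  Base: filing + 19 years → 11 December 2024.
  Examination Delay Credit: +134 days → 24 April 2025.
Expiry of referenced patent VP-259101:
  Base: filing + 19 years → 24 August 2024.
  Examination Delay Credit: +631 days → 17 May 2026.
Terminal disclaimer: VP-219332 expires on the earlier of 24 April 2025 and 17 May 2026.

2025-04-24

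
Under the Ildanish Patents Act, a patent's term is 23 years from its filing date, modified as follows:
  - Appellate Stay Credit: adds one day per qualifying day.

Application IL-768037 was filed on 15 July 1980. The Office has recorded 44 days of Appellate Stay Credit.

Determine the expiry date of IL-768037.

Base term: filing date + 23 years → 15 July 2003.
Appellate Stay Credit: +44 days → 28 August 2003.

August 28, 2003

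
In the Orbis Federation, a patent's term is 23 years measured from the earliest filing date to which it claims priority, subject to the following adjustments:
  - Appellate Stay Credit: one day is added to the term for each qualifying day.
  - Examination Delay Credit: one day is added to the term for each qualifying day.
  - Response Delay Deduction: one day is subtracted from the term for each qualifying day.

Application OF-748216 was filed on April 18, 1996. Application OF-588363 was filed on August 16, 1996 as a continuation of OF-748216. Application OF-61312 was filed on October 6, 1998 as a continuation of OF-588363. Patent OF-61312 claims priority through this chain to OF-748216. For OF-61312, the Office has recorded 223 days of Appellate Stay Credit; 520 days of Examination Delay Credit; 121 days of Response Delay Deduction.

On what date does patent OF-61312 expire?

2020-12-30

Earliest priority filing: 18 April 1996.
Base term: 18 April 1996 + 23 years → 18 April 2019.
Appellate Stay Credit: +223 days → 27 November 2019.
Examination Delay Credit: +520 days → 30 April 2021.
Response Delay Deduction: −121 days → 30 December 2020.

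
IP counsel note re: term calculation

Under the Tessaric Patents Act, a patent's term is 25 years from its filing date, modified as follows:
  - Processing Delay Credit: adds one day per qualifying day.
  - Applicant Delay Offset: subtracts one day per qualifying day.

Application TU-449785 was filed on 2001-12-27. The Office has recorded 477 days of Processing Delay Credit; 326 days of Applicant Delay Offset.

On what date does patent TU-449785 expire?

Base term: filing date + 25 years → 27 December 2026.
Processing Delay Credit: +477 days → 17 April 2028.
Applicant Delay Offset: −326 days → 27 May 2027.

2027-05-27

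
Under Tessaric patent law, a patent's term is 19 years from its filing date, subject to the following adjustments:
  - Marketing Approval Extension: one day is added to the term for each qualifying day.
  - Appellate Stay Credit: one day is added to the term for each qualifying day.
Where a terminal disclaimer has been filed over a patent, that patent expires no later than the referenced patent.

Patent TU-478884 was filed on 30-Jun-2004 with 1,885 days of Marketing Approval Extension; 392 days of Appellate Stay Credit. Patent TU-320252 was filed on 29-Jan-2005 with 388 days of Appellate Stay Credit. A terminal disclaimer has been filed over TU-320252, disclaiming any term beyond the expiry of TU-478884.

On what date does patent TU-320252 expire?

February 20, 2025

Natural term of TU-320252:
  Base: filing + 19 years → 29 January 2024.
  Appellate Stay Credit: +388 days → 20 February 2025.
Expiry of referenced patent TU-478884:
  Base: filing + 19 years → 30 June 2023.
  Marketing Approval Extension: +1885 days → 27 August 2028.
  Appellate Stay Credit: +392 days → 23 September 2029.
Terminal disclaimer: TU-320252 expires on the earlier of 20 February 2025 and 23 September 2029.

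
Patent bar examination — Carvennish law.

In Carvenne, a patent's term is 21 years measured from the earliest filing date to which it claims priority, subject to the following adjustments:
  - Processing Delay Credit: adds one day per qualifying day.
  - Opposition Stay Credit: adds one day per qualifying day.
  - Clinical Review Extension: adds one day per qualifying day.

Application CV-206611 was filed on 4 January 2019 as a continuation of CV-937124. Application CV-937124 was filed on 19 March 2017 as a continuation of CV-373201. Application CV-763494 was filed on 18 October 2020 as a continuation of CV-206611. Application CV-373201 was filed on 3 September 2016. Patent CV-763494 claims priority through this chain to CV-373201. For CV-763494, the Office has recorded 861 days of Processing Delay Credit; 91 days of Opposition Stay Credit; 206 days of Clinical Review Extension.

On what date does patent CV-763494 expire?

November 4, 2040

Earliest priority filing: 3 September 2016.
Base term: 3 September 2016 + 21 years → 3 September 2037.
Processing Delay Credit: +861 days → 12 January 2040.
Opposition Stay Credit: +91 days → 12 April 2040.
Clinical Review Extension: +206 days → 4 November 2040.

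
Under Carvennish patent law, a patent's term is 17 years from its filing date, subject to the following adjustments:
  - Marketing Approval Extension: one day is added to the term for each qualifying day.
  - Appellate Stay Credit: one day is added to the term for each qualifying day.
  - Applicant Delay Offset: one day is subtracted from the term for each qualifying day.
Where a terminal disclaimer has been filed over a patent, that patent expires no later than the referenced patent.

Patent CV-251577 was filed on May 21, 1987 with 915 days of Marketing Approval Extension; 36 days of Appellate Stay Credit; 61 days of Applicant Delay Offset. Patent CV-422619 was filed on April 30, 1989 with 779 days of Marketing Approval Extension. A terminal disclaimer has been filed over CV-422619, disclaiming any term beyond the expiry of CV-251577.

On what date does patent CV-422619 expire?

2006-10-28

Natural term of CV-422619:
  Base: filing + 17 years → 30 April 2006.
  Marketing Approval Extension: +779 days → 17 June 2008.
Expiry of referenced patent CV-251577:
  Base: filing + 17 years → 21 May 2004.
  Marketing Approval Extension: +915 days → 22 November 2006.
  Appellate Stay Credit: +36 days → 28 December 2006.
  Applicant Delay Offset: −61 days → 28 October 2006.
Terminal disclaimer: CV-422619 expires on the earlier of 17 June 2008 and 28 October 2006.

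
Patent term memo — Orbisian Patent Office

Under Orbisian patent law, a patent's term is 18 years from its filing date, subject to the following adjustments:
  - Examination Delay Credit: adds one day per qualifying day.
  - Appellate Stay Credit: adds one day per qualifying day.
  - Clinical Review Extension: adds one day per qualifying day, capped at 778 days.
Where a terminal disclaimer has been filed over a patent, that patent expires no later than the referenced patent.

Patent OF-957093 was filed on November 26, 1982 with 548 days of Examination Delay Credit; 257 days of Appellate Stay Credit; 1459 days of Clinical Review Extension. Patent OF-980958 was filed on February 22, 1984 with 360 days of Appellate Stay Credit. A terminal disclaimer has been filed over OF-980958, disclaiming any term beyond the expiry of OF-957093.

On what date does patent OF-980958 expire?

Natural term of OF-980958:
  Base: filing + 18 years → 22 February 2002.
  Appellate Stay Credit: +360 days → 17 February 2003.
Expiry of referenced patent OF-957093:
  Base: filing + 18 years → 26 November 2000.
  Examination Delay Credit: +548 days → 28 May 2002.
  Appellate Stay Credit: +257 days → 9 February 2003.
  Clinical Review Extension: 1459 days claimed exceeds the 778-day cap, so +778 days → 28 March 2005.
Terminal disclaimer: OF-980958 expires on the earlier of 17 February 2003 and 28 March 2005.

2003-02-17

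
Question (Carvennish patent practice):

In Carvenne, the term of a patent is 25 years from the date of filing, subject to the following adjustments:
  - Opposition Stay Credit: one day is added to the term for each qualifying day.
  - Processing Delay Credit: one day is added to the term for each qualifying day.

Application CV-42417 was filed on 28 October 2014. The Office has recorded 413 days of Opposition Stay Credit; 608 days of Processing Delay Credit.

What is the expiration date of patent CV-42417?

Base term: filing date + 25 years → 28 October 2039.
Opposition Stay Credit: +413 days → 14 December 2040.
Processing Delay Credit: +608 days → 14 August 2042.

August 14, 2042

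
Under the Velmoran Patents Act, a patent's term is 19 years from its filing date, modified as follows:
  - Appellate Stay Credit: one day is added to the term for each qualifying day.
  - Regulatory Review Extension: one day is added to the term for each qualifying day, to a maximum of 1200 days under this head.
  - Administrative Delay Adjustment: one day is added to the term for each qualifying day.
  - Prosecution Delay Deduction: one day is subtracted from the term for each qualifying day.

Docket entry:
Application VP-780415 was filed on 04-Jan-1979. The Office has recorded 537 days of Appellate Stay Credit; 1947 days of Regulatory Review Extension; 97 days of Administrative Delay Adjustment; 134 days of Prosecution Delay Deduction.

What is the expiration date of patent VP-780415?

Base term: filing date + 19 years → 4 January 1998.
Appellate Stay Credit: +537 days → 25 June 1999.
Regulatory Review Extension: 1947 days claimed exceeds the 1200-day cap, so +1200 days → 7 October 2002.
Administrative Delay Adjustment: +97 days → 12 January 2003.
Prosecution Delay Deduction: −134 days → 31 August 2002.

August 31, 2002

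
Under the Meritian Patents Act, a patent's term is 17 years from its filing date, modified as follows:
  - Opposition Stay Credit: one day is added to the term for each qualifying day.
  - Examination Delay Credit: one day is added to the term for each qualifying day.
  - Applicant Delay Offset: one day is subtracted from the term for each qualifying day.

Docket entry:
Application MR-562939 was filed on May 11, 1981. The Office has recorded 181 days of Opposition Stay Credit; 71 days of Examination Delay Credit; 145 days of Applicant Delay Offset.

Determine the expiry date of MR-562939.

August 26, 1998

Base term: filing date + 17 years → 11 May 1998.
Opposition Stay Credit: +181 days → 8 November 1998.
Examination Delay Credit: +71 days → 18 January 1999.
Applicant Delay Offset: −145 days → 26 August 1998.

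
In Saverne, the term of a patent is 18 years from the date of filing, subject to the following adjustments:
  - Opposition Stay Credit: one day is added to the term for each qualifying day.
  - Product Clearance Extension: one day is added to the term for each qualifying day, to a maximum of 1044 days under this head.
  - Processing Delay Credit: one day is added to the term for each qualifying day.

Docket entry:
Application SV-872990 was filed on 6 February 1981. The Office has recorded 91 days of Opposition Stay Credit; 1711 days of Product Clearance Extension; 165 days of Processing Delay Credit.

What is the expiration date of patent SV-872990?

Base term: filing date + 18 years → 6 February 1999.
Opposition Stay Credit: +91 days → 8 May 1999.
Product Clearance Extension: 1711 days claimed exceeds the 1044-day cap, so +1044 days → 17 March 2002.
Processing Delay Credit: +165 days → 29 August 2002.

2002-08-29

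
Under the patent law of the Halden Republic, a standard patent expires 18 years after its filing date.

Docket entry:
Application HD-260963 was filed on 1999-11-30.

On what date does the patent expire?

2017-11-30

Filing date + 18 years → 30 November 2017.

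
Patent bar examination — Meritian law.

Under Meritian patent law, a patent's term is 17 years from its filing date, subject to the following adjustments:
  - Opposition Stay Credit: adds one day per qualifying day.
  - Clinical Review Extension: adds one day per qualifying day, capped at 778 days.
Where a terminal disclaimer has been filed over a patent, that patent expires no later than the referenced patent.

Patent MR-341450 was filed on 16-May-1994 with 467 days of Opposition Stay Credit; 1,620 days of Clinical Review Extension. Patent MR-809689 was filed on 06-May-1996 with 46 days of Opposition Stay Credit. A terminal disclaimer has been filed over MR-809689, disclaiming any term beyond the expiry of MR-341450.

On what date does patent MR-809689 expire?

2013-06-21

Natural term of MR-809689:
  Base: filing + 17 years → 6 May 2013.
  Opposition Stay Credit: +46 days → 21 June 2013.
Expiry of referenced patent MR-341450:
  Base: filing + 17 years → 16 May 2011.
  Opposition Stay Credit: +467 days → 25 August 2012.
  Clinical Review Extension: 1620 days claimed exceeds the 778-day cap, so +778 days → 12 October 2014.
Terminal disclaimer: MR-809689 expires on the earlier of 21 June 2013 and 12 October 2014.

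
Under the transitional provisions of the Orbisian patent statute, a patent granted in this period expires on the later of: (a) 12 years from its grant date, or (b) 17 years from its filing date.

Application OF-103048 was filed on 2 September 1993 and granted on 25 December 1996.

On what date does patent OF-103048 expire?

(a) grant + 12 years → 25 December 2008.
(b) filing + 17 years → 2 September 2010.
Later of the two: 2 September 2010.

2010-09-02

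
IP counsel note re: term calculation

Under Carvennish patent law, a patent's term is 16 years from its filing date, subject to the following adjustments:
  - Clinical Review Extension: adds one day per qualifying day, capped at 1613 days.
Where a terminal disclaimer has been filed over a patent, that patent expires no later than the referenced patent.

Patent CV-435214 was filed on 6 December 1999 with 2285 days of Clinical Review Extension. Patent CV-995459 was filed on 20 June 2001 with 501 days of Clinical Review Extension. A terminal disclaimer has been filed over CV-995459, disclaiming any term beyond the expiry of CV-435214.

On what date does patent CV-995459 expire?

Natural term of CV-995459:
  Base: filing + 16 years → 20 June 2017.
  Clinical Review Extension: 501 days (within the 1613-day cap) → +501 days → 3 November 2018.
Expiry of referenced patent CV-435214:
  Base: filing + 16 years → 6 December 2015.
  Clinical Review Extension: 2285 days claimed exceeds the 1613-day cap, so +1613 days → 6 May 2020.
Terminal disclaimer: CV-995459 expires on the earlier of 3 November 2018 and 6 May 2020.

2018-11-03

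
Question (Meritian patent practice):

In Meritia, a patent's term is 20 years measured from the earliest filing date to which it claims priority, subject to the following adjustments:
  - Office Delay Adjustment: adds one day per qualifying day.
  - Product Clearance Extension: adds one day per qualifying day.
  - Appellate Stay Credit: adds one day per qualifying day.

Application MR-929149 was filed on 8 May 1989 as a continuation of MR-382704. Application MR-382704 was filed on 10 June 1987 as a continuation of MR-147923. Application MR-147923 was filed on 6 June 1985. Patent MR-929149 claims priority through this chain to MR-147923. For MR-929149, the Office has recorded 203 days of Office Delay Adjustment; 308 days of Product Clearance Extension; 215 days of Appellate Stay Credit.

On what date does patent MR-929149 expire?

June 2, 2007

Earliest priority filing: 6 June 1985.
Base term: 6 June 1985 + 20 years → 6 June 2005.
Office Delay Adjustment: +203 days → 26 December 2005.
Product Clearance Extension: +308 days → 30 October 2006.
Appellate Stay Credit: +215 days → 2 June 2007.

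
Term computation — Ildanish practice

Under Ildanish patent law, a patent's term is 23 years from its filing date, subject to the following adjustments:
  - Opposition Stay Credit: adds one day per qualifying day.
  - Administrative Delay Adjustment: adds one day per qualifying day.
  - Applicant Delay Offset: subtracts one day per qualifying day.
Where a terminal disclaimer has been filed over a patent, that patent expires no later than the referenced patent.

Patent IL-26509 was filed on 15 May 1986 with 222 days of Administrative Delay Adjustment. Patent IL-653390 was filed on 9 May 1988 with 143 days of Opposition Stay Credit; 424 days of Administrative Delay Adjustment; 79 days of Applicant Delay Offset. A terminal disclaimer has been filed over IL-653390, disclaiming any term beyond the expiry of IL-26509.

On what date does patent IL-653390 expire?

2009-12-23

Natural term of IL-653390:
  Base: filing + 23 years → 9 May 2011.
  Opposition Stay Credit: +143 days → 29 September 2011.
  Administrative Delay Adjustment: +424 days → 26 November 2012.
  Applicant Delay Offset: −79 days → 8 September 2012.
Expiry of referenced patent IL-26509:
  Base: filing + 23 years → 15 May 2009.
  Administrative Delay Adjustment: +222 days → 23 December 2009.
Terminal disclaimer: IL-653390 expires on the earlier of 8 September 2012 and 23 December 2009.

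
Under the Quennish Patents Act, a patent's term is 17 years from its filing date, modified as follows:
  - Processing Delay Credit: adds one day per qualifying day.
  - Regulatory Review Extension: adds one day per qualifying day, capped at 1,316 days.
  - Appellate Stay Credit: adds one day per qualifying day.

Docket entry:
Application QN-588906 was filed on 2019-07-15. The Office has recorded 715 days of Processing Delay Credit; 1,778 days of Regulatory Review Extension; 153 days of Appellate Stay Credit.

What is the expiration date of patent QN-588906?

2042-07-08

Base term: filing date + 17 years → 15 July 2036.
Processing Delay Credit: +715 days → 30 June 2038.
Regulatory Review Extension: 1778 days claimed exceeds the 1316-day cap, so +1316 days → 5 February 2042.
Appellate Stay Credit: +153 days → 8 July 2042.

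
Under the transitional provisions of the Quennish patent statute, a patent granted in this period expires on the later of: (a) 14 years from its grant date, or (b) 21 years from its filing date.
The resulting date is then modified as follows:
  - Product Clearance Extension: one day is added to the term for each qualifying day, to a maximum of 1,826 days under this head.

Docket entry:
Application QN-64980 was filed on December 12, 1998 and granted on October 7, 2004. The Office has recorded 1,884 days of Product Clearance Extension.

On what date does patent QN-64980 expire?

(a) grant + 14 years → 7 October 2018.
(b) filing + 21 years → 12 December 2019.
Later of the two: 12 December 2019.
Product Clearance Extension: 1884 days claimed exceeds the 1826-day cap, so +1826 days → 11 December 2024.

2024-12-11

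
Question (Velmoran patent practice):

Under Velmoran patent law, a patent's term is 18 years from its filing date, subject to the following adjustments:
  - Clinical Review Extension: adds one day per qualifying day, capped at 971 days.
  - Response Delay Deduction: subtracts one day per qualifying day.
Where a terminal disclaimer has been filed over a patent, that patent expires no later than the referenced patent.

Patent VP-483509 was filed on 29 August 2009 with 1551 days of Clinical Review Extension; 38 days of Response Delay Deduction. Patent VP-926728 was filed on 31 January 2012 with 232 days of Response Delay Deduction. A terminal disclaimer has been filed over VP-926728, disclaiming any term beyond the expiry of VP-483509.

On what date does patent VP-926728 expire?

June 13, 2029

Natural term of VP-926728:
  Base: filing + 18 years → 31 January 2030.
  Response Delay Deduction: −232 days → 13 June 2029.
Expiry of referenced patent VP-483509:
  Base: filing + 18 years → 29 August 2027.
  Clinical Review Extension: 1551 days claimed exceeds the 971-day cap, so +971 days → 26 April 2030.
  Response Delay Deduction: −38 days → 19 March 2030.
Terminal disclaimer: VP-926728 expires on the earlier of 13 June 2029 and 19 March 2030.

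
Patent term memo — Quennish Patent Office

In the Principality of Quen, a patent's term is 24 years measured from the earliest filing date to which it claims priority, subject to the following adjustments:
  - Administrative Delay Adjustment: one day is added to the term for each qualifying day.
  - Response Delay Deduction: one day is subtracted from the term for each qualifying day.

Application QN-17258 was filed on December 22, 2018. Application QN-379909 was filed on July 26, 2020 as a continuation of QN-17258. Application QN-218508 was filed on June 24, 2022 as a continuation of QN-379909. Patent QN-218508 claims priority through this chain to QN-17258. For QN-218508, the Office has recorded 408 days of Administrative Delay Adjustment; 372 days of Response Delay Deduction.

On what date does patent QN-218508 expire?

Earliest priority filing: 22 December 2018.
Base term: 22 December 2018 + 24 years → 22 December 2042.
Administrative Delay Adjustment: +408 days → 3 February 2044.
Response Delay Deduction: −372 days → 27 January 2043.

2043-01-27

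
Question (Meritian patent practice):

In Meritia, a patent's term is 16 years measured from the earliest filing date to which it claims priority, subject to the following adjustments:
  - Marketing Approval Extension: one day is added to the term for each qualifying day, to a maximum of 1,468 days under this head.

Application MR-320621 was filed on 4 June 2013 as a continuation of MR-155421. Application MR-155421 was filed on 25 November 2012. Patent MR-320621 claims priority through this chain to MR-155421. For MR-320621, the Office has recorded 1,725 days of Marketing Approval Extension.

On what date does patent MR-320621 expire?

December 2, 2032

Earliest priority filing: 25 November 2012.
Base term: 25 November 2012 + 16 years → 25 November 2028.
Marketing Approval Extension: 1725 days claimed exceeds the 1468-day cap, so +1468 days → 2 December 2032.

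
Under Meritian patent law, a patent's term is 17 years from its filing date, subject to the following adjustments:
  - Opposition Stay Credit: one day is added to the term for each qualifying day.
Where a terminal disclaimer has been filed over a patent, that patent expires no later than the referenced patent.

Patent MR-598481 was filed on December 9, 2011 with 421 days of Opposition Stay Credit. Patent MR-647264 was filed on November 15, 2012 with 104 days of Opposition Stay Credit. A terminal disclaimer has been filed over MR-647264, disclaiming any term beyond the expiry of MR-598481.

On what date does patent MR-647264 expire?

Natural term of MR-647264:
  Base: filing + 17 years → 15 November 2029.
  Opposition Stay Credit: +104 days → 27 February 2030.
Expiry of referenced patent MR-598481:
  Base: filing + 17 years → 9 December 2028.
  Opposition Stay Credit: +421 days → 3 February 2030.
Terminal disclaimer: MR-647264 expires on the earlier of 27 February 2030 and 3 February 2030.

2030-02-03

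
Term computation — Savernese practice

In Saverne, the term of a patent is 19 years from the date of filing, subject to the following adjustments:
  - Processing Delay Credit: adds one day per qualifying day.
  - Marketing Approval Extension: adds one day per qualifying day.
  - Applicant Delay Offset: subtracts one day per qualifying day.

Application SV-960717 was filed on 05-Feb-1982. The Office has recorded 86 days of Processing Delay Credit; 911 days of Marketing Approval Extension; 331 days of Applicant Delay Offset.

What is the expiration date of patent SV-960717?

Base term: filing date + 19 years → 5 February 2001.
Processing Delay Credit: +86 days → 2 May 2001.
Marketing Approval Extension: +911 days → 30 October 2003.
Applicant Delay Offset: −331 days → 3 December 2002.

2002-12-03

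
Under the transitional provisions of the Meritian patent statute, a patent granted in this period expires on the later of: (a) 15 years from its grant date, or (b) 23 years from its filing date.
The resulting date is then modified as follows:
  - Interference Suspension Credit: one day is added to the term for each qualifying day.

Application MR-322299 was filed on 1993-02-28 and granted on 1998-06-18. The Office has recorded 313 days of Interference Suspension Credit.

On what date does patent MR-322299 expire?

(a) grant + 15 years → 18 June 2013.
(b) filing + 23 years → 28 February 2016.
Later of the two: 28 February 2016.
Interference Suspension Credit: +313 days → 6 January 2017.

January 6, 2017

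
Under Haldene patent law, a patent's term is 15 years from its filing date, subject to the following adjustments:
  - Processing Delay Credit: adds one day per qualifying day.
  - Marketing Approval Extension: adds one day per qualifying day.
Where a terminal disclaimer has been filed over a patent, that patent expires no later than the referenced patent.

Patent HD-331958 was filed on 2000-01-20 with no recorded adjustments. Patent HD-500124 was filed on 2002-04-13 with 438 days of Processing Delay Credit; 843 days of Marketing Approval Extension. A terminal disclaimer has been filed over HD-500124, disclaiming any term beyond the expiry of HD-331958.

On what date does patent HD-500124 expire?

Natural term of HD-500124:
  Base: filing + 15 years → 13 April 2017.
  Processing Delay Credit: +438 days → 25 June 2018.
  Marketing Approval Extension: +843 days → 15 October 2020.
Expiry of referenced patent HD-331958:
  Base: filing + 15 years → 20 January 2015.
Terminal disclaimer: HD-500124 expires on the earlier of 15 October 2020 and 20 January 2015.

January 20, 2015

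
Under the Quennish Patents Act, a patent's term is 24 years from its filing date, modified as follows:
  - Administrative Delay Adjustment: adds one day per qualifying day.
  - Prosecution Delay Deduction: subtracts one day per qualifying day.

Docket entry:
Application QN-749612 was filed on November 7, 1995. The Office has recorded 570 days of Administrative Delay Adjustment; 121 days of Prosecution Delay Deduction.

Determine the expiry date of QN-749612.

2021-01-29

Base term: filing date + 24 years → 7 November 2019.
Administrative Delay Adjustment: +570 days → 30 May 2021.
Prosecution Delay Deduction: −121 days → 29 January 2021.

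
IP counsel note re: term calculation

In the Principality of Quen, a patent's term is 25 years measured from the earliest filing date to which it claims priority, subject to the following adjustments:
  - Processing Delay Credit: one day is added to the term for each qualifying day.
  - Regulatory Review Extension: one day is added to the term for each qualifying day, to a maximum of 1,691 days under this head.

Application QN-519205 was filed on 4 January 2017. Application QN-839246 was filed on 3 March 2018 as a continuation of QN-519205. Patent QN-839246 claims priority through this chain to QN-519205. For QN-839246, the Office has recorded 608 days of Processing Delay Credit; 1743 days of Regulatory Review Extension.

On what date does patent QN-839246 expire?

2048-04-21

Earliest priority filing: 4 January 2017.
Base term: 4 January 2017 + 25 years → 4 January 2042.
Processing Delay Credit: +608 days → 4 September 2043.
Regulatory Review Extension: 1743 days claimed exceeds the 1691-day cap, so +1691 days → 21 April 2048.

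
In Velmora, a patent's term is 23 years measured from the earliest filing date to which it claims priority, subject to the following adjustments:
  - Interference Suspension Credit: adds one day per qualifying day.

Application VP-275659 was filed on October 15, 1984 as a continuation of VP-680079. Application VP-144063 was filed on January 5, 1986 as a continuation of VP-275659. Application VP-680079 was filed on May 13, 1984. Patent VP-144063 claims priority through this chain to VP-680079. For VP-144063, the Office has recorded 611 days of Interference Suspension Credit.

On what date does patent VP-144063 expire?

Earliest priority filing: 13 May 1984.
Base term: 13 May 1984 + 23 years → 13 May 2007.
Interference Suspension Credit: +611 days → 13 January 2009.

January 13, 2009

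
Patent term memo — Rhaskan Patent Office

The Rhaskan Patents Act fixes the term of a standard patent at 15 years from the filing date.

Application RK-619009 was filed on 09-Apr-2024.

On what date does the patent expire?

Filing date + 15 years → 9 April 2039.

April 9, 2039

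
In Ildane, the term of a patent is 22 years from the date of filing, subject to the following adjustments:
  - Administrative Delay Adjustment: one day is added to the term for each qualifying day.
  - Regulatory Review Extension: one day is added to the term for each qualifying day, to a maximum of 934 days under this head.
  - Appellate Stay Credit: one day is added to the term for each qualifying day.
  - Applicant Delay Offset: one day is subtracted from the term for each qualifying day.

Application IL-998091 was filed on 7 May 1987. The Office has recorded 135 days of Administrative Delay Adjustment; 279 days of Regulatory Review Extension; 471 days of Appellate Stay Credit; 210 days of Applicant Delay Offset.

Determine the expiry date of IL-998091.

2011-03-13

Base term: filing date + 22 years → 7 May 2009.
Administrative Delay Adjustment: +135 days → 19 September 2009.
Regulatory Review Extension: 279 days (within the 934-day cap) → +279 days → 25 June 2010.
Appellate Stay Credit: +471 days → 9 October 2011.
Applicant Delay Offset: −210 days → 13 March 2011.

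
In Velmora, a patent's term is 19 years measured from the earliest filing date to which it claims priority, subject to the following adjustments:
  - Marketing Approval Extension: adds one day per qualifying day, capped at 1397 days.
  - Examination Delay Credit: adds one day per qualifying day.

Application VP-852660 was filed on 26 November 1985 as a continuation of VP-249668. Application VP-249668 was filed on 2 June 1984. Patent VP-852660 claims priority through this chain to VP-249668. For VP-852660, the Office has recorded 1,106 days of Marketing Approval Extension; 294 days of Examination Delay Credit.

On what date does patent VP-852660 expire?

Earliest priority filing: 2 June 1984.
Base term: 2 June 1984 + 19 years → 2 June 2003.
Marketing Approval Extension: 1106 days (within the 1397-day cap) → +1106 days → 12 June 2006.
Examination Delay Credit: +294 days → 2 April 2007.

April 2, 2007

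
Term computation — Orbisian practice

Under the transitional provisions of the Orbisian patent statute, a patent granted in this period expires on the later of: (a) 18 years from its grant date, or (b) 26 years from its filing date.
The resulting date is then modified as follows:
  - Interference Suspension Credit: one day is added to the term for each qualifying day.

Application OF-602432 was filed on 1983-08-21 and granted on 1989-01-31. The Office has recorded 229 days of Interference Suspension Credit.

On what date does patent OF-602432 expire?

(a) grant + 18 years → 31 January 2007.
(b) filing + 26 years → 21 August 2009.
Later of the two: 21 August 2009.
Interference Suspension Credit: +229 days → 7 April 2010.

April 7, 2010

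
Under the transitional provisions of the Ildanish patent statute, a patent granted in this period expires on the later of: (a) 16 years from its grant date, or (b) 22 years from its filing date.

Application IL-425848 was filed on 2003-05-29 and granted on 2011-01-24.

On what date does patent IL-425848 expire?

(a) grant + 16 years → 24 January 2027.
(b) filing + 22 years → 29 May 2025.
Later of the two: 24 January 2027.

2027-01-24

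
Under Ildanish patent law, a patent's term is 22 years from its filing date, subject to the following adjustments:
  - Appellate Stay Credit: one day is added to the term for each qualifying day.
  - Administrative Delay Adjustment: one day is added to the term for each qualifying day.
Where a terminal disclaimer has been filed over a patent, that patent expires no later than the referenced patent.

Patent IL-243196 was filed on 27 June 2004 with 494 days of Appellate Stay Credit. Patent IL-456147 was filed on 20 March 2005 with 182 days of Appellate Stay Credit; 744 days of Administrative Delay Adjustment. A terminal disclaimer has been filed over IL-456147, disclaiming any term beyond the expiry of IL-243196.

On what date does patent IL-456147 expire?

Natural term of IL-456147:
  Base: filing + 22 years → 20 March 2027.
  Appellate Stay Credit: +182 days → 18 September 2027.
  Administrative Delay Adjustment: +744 days → 1 October 2029.
Expiry of referenced patent IL-243196:
  Base: filing + 22 years → 27 June 2026.
  Appellate Stay Credit: +494 days → 3 November 2027.
Terminal disclaimer: IL-456147 expires on the earlier of 1 October 2029 and 3 November 2027.

November 3, 2027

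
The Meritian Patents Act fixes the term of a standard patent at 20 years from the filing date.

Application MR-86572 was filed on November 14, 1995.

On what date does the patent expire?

November 14, 2015

Filing date + 20 years → 14 November 2015.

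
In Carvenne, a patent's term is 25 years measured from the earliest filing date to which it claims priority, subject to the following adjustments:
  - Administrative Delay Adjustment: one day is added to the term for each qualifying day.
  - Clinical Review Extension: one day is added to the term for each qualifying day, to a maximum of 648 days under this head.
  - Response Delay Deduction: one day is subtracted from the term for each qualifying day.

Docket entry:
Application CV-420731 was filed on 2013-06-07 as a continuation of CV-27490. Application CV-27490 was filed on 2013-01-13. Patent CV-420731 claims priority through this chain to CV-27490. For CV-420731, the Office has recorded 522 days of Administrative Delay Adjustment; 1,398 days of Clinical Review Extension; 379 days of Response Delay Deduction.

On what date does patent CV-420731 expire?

March 14, 2040

Earliest priority filing: 13 January 2013.
Base term: 13 January 2013 + 25 years → 13 January 2038.
Administrative Delay Adjustment: +522 days → 19 June 2039.
Clinical Review Extension: 1398 days claimed exceeds the 648-day cap, so +648 days → 28 March 2041.
Response Delay Deduction: −379 days → 14 March 2040.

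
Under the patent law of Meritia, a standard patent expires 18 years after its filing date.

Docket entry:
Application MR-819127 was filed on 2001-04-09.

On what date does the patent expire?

Filing date + 18 years → 9 April 2019.

April 9, 2019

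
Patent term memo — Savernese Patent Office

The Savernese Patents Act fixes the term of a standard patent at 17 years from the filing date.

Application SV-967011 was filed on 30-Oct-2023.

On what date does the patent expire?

October 30, 2040

Filing date + 17 years → 30 October 2040.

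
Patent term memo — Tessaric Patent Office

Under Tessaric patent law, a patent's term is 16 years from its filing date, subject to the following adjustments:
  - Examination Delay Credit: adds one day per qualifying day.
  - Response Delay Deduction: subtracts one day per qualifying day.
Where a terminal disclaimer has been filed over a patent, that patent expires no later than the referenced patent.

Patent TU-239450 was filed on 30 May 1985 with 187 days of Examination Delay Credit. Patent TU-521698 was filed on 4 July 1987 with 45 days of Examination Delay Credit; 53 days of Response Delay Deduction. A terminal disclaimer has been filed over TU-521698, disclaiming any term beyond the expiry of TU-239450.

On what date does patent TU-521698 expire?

Natural term of TU-521698:
  Base: filing + 16 years → 4 July 2003.
  Examination Delay Credit: +45 days → 18 August 2003.
  Response Delay Deduction: −53 days → 26 June 2003.
Expiry of referenced patent TU-239450:
  Base: filing + 16 years → 30 May 2001.
  Examination Delay Credit: +187 days → 3 December 2001.
Terminal disclaimer: TU-521698 expires on the earlier of 26 June 2003 and 3 December 2001.

December 3, 2001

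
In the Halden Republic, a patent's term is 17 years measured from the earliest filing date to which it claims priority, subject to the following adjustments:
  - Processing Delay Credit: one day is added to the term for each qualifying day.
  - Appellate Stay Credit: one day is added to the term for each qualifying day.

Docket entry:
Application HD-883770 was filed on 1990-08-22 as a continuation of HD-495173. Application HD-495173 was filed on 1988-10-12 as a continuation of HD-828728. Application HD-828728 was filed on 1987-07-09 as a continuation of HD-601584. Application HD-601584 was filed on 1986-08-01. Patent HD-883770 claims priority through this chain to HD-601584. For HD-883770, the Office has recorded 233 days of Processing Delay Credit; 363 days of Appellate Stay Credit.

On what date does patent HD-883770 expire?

Earliest priority filing: 1 August 1986.
Base term: 1 August 1986 + 17 years → 1 August 2003.
Processing Delay Credit: +233 days → 21 March 2004.
Appellate Stay Credit: +363 days → 19 March 2005.

2005-03-19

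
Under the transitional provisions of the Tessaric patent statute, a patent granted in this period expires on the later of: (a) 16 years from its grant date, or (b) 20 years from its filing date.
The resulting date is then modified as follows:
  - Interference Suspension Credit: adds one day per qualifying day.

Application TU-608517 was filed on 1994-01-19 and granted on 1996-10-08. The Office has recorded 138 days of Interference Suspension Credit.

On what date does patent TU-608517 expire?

June 6, 2014

(a) grant + 16 years → 8 October 2012.
(b) filing + 20 years → 19 January 2014.
Later of the two: 19 January 2014.
Interference Suspension Credit: +138 days → 6 June 2014.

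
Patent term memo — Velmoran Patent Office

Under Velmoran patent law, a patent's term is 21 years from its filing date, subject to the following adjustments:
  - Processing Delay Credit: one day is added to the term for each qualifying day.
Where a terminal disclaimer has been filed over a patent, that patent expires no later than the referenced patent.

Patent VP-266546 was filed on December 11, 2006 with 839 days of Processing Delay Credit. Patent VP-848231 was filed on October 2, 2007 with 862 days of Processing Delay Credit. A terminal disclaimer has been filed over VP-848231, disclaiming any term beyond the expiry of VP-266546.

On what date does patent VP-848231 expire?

March 29, 2030

Natural term of VP-848231:
  Base: filing + 21 years → 2 October 2028.
  Processing Delay Credit: +862 days → 11 February 2031.
Expiry of referenced patent VP-266546:
  Base: filing + 21 years → 11 December 2027.
  Processing Delay Credit: +839 days → 29 March 2030.
Terminal disclaimer: VP-848231 expires on the earlier of 11 February 2031 and 29 March 2030.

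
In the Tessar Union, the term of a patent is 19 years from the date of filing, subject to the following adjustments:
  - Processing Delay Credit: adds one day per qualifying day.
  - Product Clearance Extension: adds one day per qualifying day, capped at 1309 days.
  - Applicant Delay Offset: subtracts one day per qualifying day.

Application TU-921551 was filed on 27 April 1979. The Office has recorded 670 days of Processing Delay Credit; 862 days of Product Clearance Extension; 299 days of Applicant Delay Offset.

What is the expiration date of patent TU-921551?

2001-09-11

Base term: filing date + 19 years → 27 April 1998.
Processing Delay Credit: +670 days → 26 February 2000.
Product Clearance Extension: 862 days (within the 1309-day cap) → +862 days → 7 July 2002.
Applicant Delay Offset: −299 days → 11 September 2001.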